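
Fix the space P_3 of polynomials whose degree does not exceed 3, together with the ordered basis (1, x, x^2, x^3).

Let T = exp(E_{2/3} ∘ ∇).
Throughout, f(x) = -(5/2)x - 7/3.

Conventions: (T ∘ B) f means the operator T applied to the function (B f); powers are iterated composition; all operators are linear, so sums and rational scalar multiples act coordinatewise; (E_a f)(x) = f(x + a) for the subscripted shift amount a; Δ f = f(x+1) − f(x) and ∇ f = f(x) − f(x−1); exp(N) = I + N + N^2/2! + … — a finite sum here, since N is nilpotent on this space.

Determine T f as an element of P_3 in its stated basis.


the result is g(x) = -(5/2)x - 29/6

order-1 term: -5/2
the series for exp(E_{2/3} ∘ ∇) f terminates at order 1
exp(E_{2/3} ∘ ∇) f = -(5/2)x - 29/6


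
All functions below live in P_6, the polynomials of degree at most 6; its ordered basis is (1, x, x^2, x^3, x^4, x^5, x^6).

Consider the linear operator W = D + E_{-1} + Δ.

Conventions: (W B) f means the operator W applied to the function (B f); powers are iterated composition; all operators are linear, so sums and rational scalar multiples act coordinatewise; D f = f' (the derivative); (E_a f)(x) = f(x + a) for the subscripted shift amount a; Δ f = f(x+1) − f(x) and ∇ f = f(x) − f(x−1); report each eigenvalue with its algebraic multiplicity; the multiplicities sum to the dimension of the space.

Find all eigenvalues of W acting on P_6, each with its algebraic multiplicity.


image of 1: 1
image of x: x + 1
image of x^2: x^2 + 2x + 2
image of x^3: x^3 + 3x^2 + 6x
image of x^4: x^4 + 4x^3 + 12x^2 + 2
image of x^5: x^5 + 5x^4 + 20x^3 + 10x
image of x^6: x^6 + 6x^5 + 30x^4 + 30x^2 + 2
the matrix is upper triangular; its diagonal is (1, 1, 1, 1, 1, 1, 1)
for a triangular matrix the eigenvalues are the diagonal entries, with algebraic multiplicity their repetition count

λ = 1 (multiplicity 7)


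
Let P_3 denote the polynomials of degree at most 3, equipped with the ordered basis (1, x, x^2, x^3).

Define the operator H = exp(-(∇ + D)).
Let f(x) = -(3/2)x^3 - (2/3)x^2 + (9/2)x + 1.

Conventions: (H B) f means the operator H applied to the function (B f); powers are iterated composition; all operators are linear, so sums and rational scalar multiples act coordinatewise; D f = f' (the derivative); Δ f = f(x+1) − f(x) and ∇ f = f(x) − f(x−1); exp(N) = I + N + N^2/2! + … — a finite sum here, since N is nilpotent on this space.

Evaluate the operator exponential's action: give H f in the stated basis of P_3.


g(x) = -(3/2)x^3 + (25/3)x^2 - (46/3)x + 67/6

order-1 term: 9x^2 - (11/6)x - 49/6
order-2 term: -18x + 19/3
order-3 term: 12
the series for exp(-(∇ + D)) f terminates at order 3
exp(-(∇ + D)) f = -(3/2)x^3 + (25/3)x^2 - (46/3)x + 67/6


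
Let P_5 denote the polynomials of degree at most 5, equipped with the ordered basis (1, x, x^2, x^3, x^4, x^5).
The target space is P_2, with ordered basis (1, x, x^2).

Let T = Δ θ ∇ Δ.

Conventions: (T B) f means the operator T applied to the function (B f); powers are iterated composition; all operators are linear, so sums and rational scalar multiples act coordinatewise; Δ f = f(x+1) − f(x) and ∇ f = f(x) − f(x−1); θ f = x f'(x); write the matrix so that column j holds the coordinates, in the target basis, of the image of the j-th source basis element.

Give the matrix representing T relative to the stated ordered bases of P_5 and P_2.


image of 1: 0
image of x: 0
image of x^2: 0
image of x^3: 6
image of x^4: 48x + 24
image of x^5: 180x^2 + 180x + 70
each image's coordinates form column j of the matrix

the matrix is [[0, 0, 0, 6, 24, 70]; [0, 0, 0, 0, 48, 180]; [0, 0, 0, 0, 0, 180]] (rows listed top to bottom)


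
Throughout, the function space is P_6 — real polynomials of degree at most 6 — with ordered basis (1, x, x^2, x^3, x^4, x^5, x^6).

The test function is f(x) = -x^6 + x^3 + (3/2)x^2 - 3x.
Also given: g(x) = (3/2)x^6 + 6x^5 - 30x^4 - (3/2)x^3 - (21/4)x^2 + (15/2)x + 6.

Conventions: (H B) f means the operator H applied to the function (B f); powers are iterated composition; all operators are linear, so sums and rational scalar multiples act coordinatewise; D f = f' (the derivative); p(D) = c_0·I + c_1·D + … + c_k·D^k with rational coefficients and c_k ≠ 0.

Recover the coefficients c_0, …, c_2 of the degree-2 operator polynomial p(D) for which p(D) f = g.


D^0 f = -x^6 + x^3 + (3/2)x^2 - 3x
D^1 f = -6x^5 + 3x^2 + 3x - 3
D^2 f = -30x^4 + 6x + 3
matching coefficients of g against c_0 f + c_1 Df + … from the top degree down determines the c_i
solution: c_0 = -3/2, c_1 = -1, c_2 = 1

p(D) = -(3/2)·I − D + D^2, i.e. c_0 = -3/2, c_1 = -1, c_2 = 1


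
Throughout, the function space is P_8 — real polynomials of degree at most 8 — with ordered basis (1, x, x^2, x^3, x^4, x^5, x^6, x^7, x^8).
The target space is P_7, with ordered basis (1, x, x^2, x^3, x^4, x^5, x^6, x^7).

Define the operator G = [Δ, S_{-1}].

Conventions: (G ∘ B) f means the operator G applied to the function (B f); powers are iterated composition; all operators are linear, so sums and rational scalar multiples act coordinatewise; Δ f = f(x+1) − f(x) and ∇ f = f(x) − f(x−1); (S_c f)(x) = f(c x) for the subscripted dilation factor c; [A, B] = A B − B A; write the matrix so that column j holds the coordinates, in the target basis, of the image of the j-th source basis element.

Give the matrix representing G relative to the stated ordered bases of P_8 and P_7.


image of 1: 0
image of x: -2
image of x^2: 4x
image of x^3: -6x^2 - 2
image of x^4: 8x^3 + 8x
image of x^5: -10x^4 - 20x^2 - 2
image of x^6: 12x^5 + 40x^3 + 12x
image of x^7: -14x^6 - 70x^4 - 42x^2 - 2
image of x^8: 16x^7 + 112x^5 + 112x^3 + 16x
each image's coordinates form column j of the matrix

the matrix is [[0, -2, 0, -2, 0, -2, 0, -2, 0]; [0, 0, 4, 0, 8, 0, 12, 0, 16]; [0, 0, 0, -6, 0, -20, 0, -42, 0]; [0, 0, 0, 0, 8, 0, 40, 0, 112]; [0, 0, 0, 0, 0, -10, 0, -70, 0]; [0, 0, 0, 0, 0, 0, 12, 0, 112]; [0, 0, 0, 0, 0, 0, 0, -14, 0]; [0, 0, 0, 0, 0, 0, 0, 0, 16]] (rows listed top to bottom)


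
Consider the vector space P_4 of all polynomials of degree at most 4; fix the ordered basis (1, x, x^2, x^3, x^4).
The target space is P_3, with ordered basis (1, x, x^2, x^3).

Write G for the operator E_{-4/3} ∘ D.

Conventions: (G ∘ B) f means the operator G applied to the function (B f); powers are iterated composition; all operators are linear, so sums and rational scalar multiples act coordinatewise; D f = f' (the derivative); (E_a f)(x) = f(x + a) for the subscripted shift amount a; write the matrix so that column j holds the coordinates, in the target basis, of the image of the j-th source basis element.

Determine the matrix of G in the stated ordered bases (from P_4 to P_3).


image of 1: 0
image of x: 1
image of x^2: 2x - 8/3
image of x^3: 3x^2 - 8x + 16/3
image of x^4: 4x^3 - 16x^2 + (64/3)x - 256/27
each image's coordinates form column j of the matrix

the matrix is [[0, 1, -8/3, 16/3, -256/27]; [0, 0, 2, -8, 64/3]; [0, 0, 0, 3, -16]; [0, 0, 0, 0, 4]] (rows listed top to bottom)


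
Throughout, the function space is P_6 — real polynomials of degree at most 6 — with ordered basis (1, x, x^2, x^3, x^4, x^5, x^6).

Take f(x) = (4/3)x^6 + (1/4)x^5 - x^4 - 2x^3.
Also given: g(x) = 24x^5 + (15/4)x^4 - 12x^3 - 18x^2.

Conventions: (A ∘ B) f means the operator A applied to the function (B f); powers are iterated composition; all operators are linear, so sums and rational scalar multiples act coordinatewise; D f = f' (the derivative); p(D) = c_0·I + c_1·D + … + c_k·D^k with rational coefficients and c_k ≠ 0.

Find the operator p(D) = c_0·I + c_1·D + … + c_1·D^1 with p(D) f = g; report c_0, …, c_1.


D^0 f = (4/3)x^6 + (1/4)x^5 - x^4 - 2x^3
D^1 f = 8x^5 + (5/4)x^4 - 4x^3 - 6x^2
matching coefficients of g against c_0 f + c_1 Df + … from the top degree down determines the c_i
solution: c_0 = 0, c_1 = 3

p(D) = 3·D, i.e. c_0 = 0, c_1 = 3


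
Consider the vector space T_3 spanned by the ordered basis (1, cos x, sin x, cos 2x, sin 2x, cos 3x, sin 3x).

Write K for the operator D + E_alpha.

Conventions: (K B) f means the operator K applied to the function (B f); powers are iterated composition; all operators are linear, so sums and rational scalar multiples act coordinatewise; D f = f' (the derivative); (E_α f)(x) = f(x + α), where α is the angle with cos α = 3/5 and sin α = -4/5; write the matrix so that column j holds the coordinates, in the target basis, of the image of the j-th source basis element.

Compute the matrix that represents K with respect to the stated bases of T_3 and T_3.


the matrix is [[1, 0, 0, 0, 0, 0, 0]; [0, 3/5, 1/5, 0, 0, 0, 0]; [0, -1/5, 3/5, 0, 0, 0, 0]; [0, 0, 0, -7/25, 26/25, 0, 0]; [0, 0, 0, -26/25, -7/25, 0, 0]; [0, 0, 0, 0, 0, -117/125, 331/125]; [0, 0, 0, 0, 0, -331/125, -117/125]] (rows listed top to bottom)

image of 1: 1
image of cos x: (3/5)cos x - (1/5)sin x
image of sin x: (1/5)cos x + (3/5)sin x
image of cos 2x: -(7/25)cos 2x - (26/25)sin 2x
image of sin 2x: (26/25)cos 2x - (7/25)sin 2x
image of cos 3x: -(117/125)cos 3x - (331/125)sin 3x
image of sin 3x: (331/125)cos 3x - (117/125)sin 3x
each image's coordinates form column j of the matrix


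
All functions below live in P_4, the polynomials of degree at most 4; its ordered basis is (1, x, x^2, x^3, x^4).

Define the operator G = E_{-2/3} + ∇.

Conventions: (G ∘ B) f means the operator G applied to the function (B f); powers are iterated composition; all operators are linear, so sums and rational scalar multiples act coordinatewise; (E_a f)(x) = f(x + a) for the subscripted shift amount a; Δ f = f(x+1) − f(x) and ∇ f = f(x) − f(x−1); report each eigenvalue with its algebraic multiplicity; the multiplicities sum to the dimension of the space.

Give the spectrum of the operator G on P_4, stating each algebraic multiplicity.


image of 1: 1
image of x: x + 1/3
image of x^2: x^2 + (2/3)x - 5/9
image of x^3: x^3 + x^2 - (5/3)x + 19/27
image of x^4: x^4 + (4/3)x^3 - (10/3)x^2 + (76/27)x - 65/81
the matrix is upper triangular; its diagonal is (1, 1, 1, 1, 1)
for a triangular matrix the eigenvalues are the diagonal entries, with algebraic multiplicity their repetition count

λ = 1 (multiplicity 5)


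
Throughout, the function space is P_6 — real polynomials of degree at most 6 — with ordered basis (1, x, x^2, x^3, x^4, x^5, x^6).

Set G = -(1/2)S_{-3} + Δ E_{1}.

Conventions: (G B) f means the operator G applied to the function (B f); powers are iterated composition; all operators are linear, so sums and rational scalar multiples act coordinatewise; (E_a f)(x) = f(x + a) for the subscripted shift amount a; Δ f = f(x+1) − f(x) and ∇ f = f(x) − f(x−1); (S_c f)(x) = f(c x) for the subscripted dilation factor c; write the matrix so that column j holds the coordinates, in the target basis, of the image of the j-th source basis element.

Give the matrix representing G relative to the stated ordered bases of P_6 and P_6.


image of 1: -1/2
image of x: (3/2)x + 1
image of x^2: -(9/2)x^2 + 2x + 3
image of x^3: (27/2)x^3 + 3x^2 + 9x + 7
image of x^4: -(81/2)x^4 + 4x^3 + 18x^2 + 28x + 15
image of x^5: (243/2)x^5 + 5x^4 + 30x^3 + 70x^2 + 75x + 31
image of x^6: -(729/2)x^6 + 6x^5 + 45x^4 + 140x^3 + 225x^2 + 186x + 63
each image's coordinates form column j of the matrix

the matrix is [[-1/2, 1, 3, 7, 15, 31, 63]; [0, 3/2, 2, 9, 28, 75, 186]; [0, 0, -9/2, 3, 18, 70, 225]; [0, 0, 0, 27/2, 4, 30, 140]; [0, 0, 0, 0, -81/2, 5, 45]; [0, 0, 0, 0, 0, 243/2, 6]; [0, 0, 0, 0, 0, 0, -729/2]] (rows listed top to bottom)


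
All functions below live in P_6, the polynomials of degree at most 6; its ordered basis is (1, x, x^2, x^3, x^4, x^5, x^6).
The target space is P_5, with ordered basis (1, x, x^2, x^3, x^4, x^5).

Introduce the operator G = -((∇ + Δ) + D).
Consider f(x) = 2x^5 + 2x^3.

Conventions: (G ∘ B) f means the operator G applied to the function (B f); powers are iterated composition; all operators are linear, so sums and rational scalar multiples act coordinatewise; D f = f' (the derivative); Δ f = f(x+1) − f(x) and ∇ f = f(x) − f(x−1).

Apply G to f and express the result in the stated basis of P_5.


g(x) = -30x^4 - 58x^2 - 8

∇ f = 10x^4 - 20x^3 + 26x^2 - 16x + 4
Δ f = 10x^4 + 20x^3 + 26x^2 + 16x + 4
(∇ + Δ) f = 20x^4 + 52x^2 + 8
D f = 10x^4 + 6x^2
((∇ + Δ) + D) f = 30x^4 + 58x^2 + 8
(-((∇ + Δ) + D)) f = -30x^4 - 58x^2 - 8


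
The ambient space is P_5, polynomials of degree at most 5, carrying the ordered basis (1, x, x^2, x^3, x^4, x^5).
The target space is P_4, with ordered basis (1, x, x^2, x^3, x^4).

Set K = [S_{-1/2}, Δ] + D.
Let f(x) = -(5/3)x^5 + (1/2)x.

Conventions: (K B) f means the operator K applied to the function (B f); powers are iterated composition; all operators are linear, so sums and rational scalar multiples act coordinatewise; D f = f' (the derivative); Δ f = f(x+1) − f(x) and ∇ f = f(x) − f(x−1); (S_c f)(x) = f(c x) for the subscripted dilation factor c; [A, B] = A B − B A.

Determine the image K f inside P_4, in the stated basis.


the result is g(x) = -(875/96)x^4 + (25/16)x^3 - (75/16)x^2 + (125/32)x - 15/32

Δ f = -(25/3)x^4 - (50/3)x^3 - (50/3)x^2 - (25/3)x - 7/6
S_{-1/2} Δ f = -(25/48)x^4 + (25/12)x^3 - (25/6)x^2 + (25/6)x - 7/6
S_{-1/2} f = (5/96)x^5 - (1/4)x
Δ S_{-1/2} f = (25/96)x^4 + (25/48)x^3 + (25/48)x^2 + (25/96)x - 19/96
[S_{-1/2}, Δ] f = -(25/32)x^4 + (25/16)x^3 - (75/16)x^2 + (125/32)x - 31/32
D f = -(25/3)x^4 + 1/2
([S_{-1/2}, Δ] + D) f = -(875/96)x^4 + (25/16)x^3 - (75/16)x^2 + (125/32)x - 15/32


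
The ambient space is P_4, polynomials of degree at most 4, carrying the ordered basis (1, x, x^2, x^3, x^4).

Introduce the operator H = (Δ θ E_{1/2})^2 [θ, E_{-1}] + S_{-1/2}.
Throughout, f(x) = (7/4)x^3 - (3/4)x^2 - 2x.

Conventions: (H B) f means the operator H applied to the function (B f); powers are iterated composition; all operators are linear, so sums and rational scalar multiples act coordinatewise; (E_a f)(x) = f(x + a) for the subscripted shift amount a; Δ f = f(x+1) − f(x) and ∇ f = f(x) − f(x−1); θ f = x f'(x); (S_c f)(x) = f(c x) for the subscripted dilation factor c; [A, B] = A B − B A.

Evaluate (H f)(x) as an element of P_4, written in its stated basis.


the result is g(x) = -(7/32)x^3 - (3/16)x^2 + x + 21

E_{-1} f = (7/4)x^3 - 6x^2 + (19/4)x - 1/2
θ E_{-1} f = (21/4)x^3 - 12x^2 + (19/4)x
θ f = (21/4)x^3 - (3/2)x^2 - 2x
E_{-1} θ f = (21/4)x^3 - (69/4)x^2 + (67/4)x - 19/4
[θ, E_{-1}] f = (21/4)x^2 - 12x + 19/4
E_{1/2} [θ, E_{-1}] f = (21/4)x^2 - (27/4)x + 1/16
θ E_{1/2} [θ, E_{-1}] f = (21/2)x^2 - (27/4)x
Δ θ E_{1/2} [θ, E_{-1}] f = 21x + 15/4
E_{1/2} (Δ θ E_{1/2}) [θ, E_{-1}] f = 21x + 57/4
θ E_{1/2} (Δ θ E_{1/2}) [θ, E_{-1}] f = 21x
Δ θ E_{1/2} (Δ θ E_{1/2}) [θ, E_{-1}] f = 21
S_{-1/2} f = -(7/32)x^3 - (3/16)x^2 + x
((Δ θ E_{1/2})^2 [θ, E_{-1}] + S_{-1/2}) f = -(7/32)x^3 - (3/16)x^2 + x + 21


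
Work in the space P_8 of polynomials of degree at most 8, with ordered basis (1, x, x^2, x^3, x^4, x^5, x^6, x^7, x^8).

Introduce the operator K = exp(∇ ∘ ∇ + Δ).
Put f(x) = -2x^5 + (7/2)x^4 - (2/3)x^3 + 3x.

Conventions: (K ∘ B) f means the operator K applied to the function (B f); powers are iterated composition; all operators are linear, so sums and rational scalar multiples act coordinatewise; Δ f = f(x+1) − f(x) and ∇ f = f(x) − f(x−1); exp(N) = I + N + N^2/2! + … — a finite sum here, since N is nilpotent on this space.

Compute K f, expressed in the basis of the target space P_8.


order-1 term: -10x^4 - 46x^3 + 161x^2 - 226x + 701/6
order-2 term: -20x^3 - 159x^2 + 54x + 337/2
order-3 term: -20x^2 - 166x - 323/3
order-4 term: -10x - 113/2
order-5 term: -2
the series for exp(∇ ∘ ∇ + Δ) f terminates at order 5
exp(∇ ∘ ∇ + Δ) f = -2x^5 - (13/2)x^4 - (200/3)x^3 - 18x^2 - 345x + 715/6

the image equals g(x) = -2x^5 - (13/2)x^4 - (200/3)x^3 - 18x^2 - 345x + 715/6


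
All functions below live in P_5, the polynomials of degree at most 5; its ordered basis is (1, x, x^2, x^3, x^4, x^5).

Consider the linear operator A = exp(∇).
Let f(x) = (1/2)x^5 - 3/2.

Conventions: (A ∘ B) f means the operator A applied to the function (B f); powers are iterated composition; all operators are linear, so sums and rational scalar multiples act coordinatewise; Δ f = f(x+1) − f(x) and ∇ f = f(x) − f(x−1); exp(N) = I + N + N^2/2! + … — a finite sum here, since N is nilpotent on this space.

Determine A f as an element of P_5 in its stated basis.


order-1 term: (5/2)x^4 - 5x^3 + 5x^2 - (5/2)x + 1/2
order-2 term: 5x^3 - 15x^2 + (35/2)x - 15/2
order-3 term: 5x^2 - 15x + 25/2
order-4 term: (5/2)x - 5
order-5 term: 1/2
the series for exp(∇) f terminates at order 5
exp(∇) f = (1/2)x^5 + (5/2)x^4 - 5x^2 + (5/2)x - 1/2

the image equals g(x) = (1/2)x^5 + (5/2)x^4 - 5x^2 + (5/2)x - 1/2


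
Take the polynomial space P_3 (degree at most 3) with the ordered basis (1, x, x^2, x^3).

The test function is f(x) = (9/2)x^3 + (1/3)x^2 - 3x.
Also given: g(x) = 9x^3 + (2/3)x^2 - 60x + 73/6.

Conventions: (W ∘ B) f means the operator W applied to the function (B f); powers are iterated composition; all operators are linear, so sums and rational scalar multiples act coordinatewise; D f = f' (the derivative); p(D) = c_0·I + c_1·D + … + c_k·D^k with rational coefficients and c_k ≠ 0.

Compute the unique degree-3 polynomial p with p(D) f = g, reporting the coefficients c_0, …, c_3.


D^0 f = (9/2)x^3 + (1/3)x^2 - 3x
D^1 f = (27/2)x^2 + (2/3)x - 3
D^2 f = 27x + 2/3
D^3 f = 27
matching coefficients of g against c_0 f + c_1 Df + … from the top degree down determines the c_i
solution: c_0 = 2, c_1 = 0, c_2 = -2, c_3 = 1/2

c_0 = 2, c_1 = 0, c_2 = -2, c_3 = 1/2


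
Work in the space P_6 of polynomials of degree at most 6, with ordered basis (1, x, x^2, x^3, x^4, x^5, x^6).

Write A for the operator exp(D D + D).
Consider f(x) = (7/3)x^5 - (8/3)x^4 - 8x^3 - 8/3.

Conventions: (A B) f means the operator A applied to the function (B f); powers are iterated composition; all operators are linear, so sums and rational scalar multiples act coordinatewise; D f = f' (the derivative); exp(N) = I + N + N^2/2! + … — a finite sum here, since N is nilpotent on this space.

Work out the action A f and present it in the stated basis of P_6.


the image equals g(x) = (7/3)x^5 + 9x^4 + (154/3)x^3 + (274/3)x^2 + 145x + 191/3

order-1 term: (35/3)x^4 + 36x^3 - 56x^2 - 48x
order-2 term: (70/3)x^3 + 124x^2 + 52x - 80
order-3 term: (70/3)x^2 + (388/3)x + 100
order-4 term: (35/3)x + 44
order-5 term: 7/3
the series for exp(D D + D) f terminates at order 5
exp(D D + D) f = (7/3)x^5 + 9x^4 + (154/3)x^3 + (274/3)x^2 + 145x + 191/3


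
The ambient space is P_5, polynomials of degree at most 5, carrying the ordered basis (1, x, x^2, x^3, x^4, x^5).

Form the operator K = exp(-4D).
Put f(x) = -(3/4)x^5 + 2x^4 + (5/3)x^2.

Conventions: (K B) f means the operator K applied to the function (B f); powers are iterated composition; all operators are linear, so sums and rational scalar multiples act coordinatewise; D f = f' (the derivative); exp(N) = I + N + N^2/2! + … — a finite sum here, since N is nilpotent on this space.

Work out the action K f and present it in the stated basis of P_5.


the image equals g(x) = -(3/4)x^5 + 17x^4 - 152x^3 + (2021/3)x^2 - (4456/3)x + 3920/3

order-1 term: 15x^4 - 32x^3 - (40/3)x
order-2 term: -120x^3 + 192x^2 + 80/3
order-3 term: 480x^2 - 512x
order-4 term: -960x + 512
order-5 term: 768
the series for exp(-4D) f terminates at order 5
exp(-4D) f = -(3/4)x^5 + 17x^4 - 152x^3 + (2021/3)x^2 - (4456/3)x + 3920/3


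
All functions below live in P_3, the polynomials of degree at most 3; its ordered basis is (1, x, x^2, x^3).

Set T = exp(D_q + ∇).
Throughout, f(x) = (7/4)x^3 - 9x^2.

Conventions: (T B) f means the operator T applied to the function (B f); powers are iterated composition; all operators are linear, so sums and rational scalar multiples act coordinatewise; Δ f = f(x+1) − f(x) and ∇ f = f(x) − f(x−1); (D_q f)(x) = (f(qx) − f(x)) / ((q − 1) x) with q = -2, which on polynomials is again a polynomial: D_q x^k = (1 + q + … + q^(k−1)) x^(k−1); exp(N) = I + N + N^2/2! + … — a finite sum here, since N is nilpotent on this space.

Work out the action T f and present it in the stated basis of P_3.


the result is g(x) = (7/4)x^3 + (3/2)x^2 - 9x - 21/4

order-1 term: (21/2)x^2 - (57/4)x + 43/4
order-2 term: (21/4)x - 39/2
order-3 term: 7/2
the series for exp(D_q + ∇) f terminates at order 3
exp(D_q + ∇) f = (7/4)x^3 + (3/2)x^2 - 9x - 21/4


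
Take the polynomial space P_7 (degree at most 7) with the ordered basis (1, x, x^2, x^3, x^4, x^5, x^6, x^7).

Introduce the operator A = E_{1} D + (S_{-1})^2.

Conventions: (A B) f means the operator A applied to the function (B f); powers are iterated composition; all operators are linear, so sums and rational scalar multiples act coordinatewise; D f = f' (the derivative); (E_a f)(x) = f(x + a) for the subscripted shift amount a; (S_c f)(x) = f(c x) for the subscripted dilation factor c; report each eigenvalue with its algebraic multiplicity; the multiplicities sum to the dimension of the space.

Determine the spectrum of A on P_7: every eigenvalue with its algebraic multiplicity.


image of 1: 1
image of x: x + 1
image of x^2: x^2 + 2x + 2
image of x^3: x^3 + 3x^2 + 6x + 3
image of x^4: x^4 + 4x^3 + 12x^2 + 12x + 4
image of x^5: x^5 + 5x^4 + 20x^3 + 30x^2 + 20x + 5
image of x^6: x^6 + 6x^5 + 30x^4 + 60x^3 + 60x^2 + 30x + 6
image of x^7: x^7 + 7x^6 + 42x^5 + 105x^4 + 140x^3 + 105x^2 + 42x + 7
the matrix is upper triangular; its diagonal is (1, 1, 1, 1, 1, 1, 1, 1)
for a triangular matrix the eigenvalues are the diagonal entries, with algebraic multiplicity their repetition count

λ = 1 (multiplicity 8)


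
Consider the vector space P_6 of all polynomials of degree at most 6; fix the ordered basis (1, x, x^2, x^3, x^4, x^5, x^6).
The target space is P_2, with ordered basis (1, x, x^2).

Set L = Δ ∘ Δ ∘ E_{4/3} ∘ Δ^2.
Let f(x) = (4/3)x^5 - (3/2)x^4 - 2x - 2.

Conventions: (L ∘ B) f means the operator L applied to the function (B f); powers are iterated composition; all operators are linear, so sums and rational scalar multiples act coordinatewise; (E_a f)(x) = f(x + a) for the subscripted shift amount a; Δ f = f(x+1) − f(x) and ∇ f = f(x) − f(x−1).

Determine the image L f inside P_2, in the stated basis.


the image equals g(x) = 160x + 1492/3

Δ f = (20/3)x^4 + (22/3)x^3 + (13/3)x^2 + (2/3)x - 13/6
Δ Δ f = (80/3)x^3 + 62x^2 + (172/3)x + 19
E_{4/3} Δ^2 f = (80/3)x^3 + (506/3)x^2 + (3284/9)x + 21779/81
Δ E_{4/3} Δ^2 f = 80x^2 + (1252/3)x + 5042/9
Δ Δ E_{4/3} Δ^2 f = 160x + 1492/3


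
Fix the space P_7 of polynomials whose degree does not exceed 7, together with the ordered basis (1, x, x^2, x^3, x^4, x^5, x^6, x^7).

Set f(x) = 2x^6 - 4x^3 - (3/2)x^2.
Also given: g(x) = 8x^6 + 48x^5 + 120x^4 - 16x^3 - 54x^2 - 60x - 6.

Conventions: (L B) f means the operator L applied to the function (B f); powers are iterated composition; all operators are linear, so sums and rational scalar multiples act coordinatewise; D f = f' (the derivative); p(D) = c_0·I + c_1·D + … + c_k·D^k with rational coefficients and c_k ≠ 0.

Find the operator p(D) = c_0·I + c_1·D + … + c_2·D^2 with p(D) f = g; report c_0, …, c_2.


D^0 f = 2x^6 - 4x^3 - (3/2)x^2
D^1 f = 12x^5 - 12x^2 - 3x
D^2 f = 60x^4 - 24x - 3
matching coefficients of g against c_0 f + c_1 Df + … from the top degree down determines the c_i
solution: c_0 = 4, c_1 = 4, c_2 = 2

c_0 = 4, c_1 = 4, c_2 = 2


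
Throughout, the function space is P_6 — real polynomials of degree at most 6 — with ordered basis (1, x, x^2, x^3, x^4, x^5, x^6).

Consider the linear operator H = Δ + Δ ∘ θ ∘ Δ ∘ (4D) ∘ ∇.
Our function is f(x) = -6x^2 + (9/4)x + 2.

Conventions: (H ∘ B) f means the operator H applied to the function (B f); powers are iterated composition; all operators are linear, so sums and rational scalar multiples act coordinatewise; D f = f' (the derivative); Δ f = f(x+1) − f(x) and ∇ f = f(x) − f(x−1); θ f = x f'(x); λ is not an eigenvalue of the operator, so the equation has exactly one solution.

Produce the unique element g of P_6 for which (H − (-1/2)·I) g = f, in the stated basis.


the result is g(x) = -12x^2 + (105/2)x - 77

write g with unknown coordinates in the stated basis and equate coefficients in (H − (-1/2)·I) g = f
solving from the highest basis element down gives g = -12x^2 + (105/2)x - 77
check: H g = -24x + 81/2
so H g − (-1/2)·g = -6x^2 + (9/4)x + 2 = f ✓


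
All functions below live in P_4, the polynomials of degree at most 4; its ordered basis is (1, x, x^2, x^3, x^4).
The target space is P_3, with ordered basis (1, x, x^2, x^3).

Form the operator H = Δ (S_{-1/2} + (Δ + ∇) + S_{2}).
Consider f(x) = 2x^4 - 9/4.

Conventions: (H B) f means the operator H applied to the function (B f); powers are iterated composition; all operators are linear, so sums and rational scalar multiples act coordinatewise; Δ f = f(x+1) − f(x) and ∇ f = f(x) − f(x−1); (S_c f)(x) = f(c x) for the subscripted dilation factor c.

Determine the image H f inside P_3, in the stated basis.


g(x) = (257/2)x^3 + (963/4)x^2 + (353/2)x + 513/8

S_{-1/2} f = (1/8)x^4 - 9/4
Δ f = 8x^3 + 12x^2 + 8x + 2
∇ f = 8x^3 - 12x^2 + 8x - 2
(Δ + ∇) f = 16x^3 + 16x
S_{2} f = 32x^4 - 9/4
(S_{-1/2} + (Δ + ∇) + S_{2}) f = (257/8)x^4 + 16x^3 + 16x - 9/2
Δ (S_{-1/2} + (Δ + ∇) + S_{2}) f = (257/2)x^3 + (963/4)x^2 + (353/2)x + 513/8


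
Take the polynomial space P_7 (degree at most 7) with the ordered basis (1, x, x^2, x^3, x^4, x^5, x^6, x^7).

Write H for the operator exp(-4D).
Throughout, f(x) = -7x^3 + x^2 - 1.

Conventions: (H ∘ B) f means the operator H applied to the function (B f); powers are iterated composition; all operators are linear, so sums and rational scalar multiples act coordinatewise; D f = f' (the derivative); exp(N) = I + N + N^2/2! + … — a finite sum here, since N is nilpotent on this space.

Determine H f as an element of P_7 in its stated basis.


the image equals g(x) = -7x^3 + 85x^2 - 344x + 463

order-1 term: 84x^2 - 8x
order-2 term: -336x + 16
order-3 term: 448
the series for exp(-4D) f terminates at order 3
exp(-4D) f = -7x^3 + 85x^2 - 344x + 463


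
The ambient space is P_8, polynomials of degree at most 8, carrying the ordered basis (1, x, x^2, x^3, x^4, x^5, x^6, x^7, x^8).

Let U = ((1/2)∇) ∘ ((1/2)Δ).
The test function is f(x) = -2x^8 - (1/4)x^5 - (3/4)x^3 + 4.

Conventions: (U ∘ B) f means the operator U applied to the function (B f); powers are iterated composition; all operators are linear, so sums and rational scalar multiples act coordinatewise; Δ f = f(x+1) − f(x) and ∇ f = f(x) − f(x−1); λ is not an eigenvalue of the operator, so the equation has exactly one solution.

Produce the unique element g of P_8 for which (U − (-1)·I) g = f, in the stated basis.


write g with unknown coordinates in the stated basis and equate coefficients in (U − (-1)·I) g = f
solving from the highest basis element down gives g = -2x^8 + 28x^6 - (1/4)x^5 - 140x^4 + (1/2)x^3 + 238x^2 - (1/8)x - 58
check: U g = -28x^6 + 140x^4 - (5/4)x^3 - 238x^2 + (1/8)x + 62
so U g − (-1)·g = -2x^8 - (1/4)x^5 - (3/4)x^3 + 4 = f ✓

the image equals g(x) = -2x^8 + 28x^6 - (1/4)x^5 - 140x^4 + (1/2)x^3 + 238x^2 - (1/8)x - 58


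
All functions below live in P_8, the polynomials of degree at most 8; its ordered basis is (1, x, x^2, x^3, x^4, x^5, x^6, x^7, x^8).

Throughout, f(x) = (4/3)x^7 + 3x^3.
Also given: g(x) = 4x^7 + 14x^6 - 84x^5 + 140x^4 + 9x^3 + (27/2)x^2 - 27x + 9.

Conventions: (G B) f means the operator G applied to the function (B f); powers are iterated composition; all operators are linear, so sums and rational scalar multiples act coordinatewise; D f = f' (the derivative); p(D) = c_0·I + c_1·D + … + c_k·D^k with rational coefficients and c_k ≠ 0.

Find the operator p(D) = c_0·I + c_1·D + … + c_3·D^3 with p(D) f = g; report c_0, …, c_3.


p(D) = 3·I + (3/2)·D − (3/2)·D^2 + (1/2)·D^3, i.e. c_0 = 3, c_1 = 3/2, c_2 = -3/2, c_3 = 1/2

D^0 f = (4/3)x^7 + 3x^3
D^1 f = (28/3)x^6 + 9x^2
D^2 f = 56x^5 + 18x
D^3 f = 280x^4 + 18
matching coefficients of g against c_0 f + c_1 Df + … from the top degree down determines the c_i
solution: c_0 = 3, c_1 = 3/2, c_2 = -3/2, c_3 = 1/2


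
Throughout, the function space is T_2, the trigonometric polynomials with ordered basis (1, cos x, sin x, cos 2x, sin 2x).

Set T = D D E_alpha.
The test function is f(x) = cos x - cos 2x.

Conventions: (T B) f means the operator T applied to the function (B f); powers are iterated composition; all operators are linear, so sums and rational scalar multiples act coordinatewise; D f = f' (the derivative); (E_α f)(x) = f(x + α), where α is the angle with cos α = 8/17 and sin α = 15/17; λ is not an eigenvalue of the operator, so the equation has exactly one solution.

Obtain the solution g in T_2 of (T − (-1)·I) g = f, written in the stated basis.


g(x) = (1/2)cos x - (5/6)sin x - (311/2067)cos 2x + (320/2067)sin 2x

write g with unknown coordinates in the stated basis and equate coefficients in (T − (-1)·I) g = f
solving from the highest basis element down gives g = (1/2)cos x - (5/6)sin x - (311/2067)cos 2x + (320/2067)sin 2x
check: T g = (1/2)cos x + (5/6)sin x - (1756/2067)cos 2x - (320/2067)sin 2x
so T g − (-1)·g = cos x - cos 2x = f ✓


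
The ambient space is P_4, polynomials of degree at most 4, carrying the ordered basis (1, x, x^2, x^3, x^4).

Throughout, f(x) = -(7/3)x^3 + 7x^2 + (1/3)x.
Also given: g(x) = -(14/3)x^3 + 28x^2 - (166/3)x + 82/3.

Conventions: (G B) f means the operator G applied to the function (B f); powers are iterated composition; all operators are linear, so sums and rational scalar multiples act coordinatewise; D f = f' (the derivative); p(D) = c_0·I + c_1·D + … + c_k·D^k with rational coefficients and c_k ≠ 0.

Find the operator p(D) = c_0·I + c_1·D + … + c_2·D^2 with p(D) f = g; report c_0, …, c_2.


D^0 f = -(7/3)x^3 + 7x^2 + (1/3)x
D^1 f = -7x^2 + 14x + 1/3
D^2 f = -14x + 14
matching coefficients of g against c_0 f + c_1 Df + … from the top degree down determines the c_i
solution: c_0 = 2, c_1 = -2, c_2 = 2

p(D) = 2·I − 2·D + 2·D^2, i.e. c_0 = 2, c_1 = -2, c_2 = 2


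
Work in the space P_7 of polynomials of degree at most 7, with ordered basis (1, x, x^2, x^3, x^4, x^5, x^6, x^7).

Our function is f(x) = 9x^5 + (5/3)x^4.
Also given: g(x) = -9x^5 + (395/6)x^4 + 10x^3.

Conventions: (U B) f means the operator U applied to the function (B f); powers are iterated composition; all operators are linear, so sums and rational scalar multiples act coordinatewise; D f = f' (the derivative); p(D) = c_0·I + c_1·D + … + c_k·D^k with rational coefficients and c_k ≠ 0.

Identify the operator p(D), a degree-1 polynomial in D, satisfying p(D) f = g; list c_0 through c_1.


c_0 = -1, c_1 = 3/2

D^0 f = 9x^5 + (5/3)x^4
D^1 f = 45x^4 + (20/3)x^3
matching coefficients of g against c_0 f + c_1 Df + … from the top degree down determines the c_i
solution: c_0 = -1, c_1 = 3/2


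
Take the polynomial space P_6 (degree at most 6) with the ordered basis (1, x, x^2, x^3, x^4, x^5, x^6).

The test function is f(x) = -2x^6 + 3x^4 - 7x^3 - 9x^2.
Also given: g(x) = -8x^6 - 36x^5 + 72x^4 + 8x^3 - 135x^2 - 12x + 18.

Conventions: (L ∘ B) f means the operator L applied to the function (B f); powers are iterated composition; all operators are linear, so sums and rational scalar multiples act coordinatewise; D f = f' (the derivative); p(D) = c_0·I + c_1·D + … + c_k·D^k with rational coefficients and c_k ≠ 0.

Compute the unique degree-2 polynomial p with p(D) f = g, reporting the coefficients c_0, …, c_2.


D^0 f = -2x^6 + 3x^4 - 7x^3 - 9x^2
D^1 f = -12x^5 + 12x^3 - 21x^2 - 18x
D^2 f = -60x^4 + 36x^2 - 42x - 18
matching coefficients of g against c_0 f + c_1 Df + … from the top degree down determines the c_i
solution: c_0 = 4, c_1 = 3, c_2 = -1

c_0 = 4, c_1 = 3, c_2 = -1


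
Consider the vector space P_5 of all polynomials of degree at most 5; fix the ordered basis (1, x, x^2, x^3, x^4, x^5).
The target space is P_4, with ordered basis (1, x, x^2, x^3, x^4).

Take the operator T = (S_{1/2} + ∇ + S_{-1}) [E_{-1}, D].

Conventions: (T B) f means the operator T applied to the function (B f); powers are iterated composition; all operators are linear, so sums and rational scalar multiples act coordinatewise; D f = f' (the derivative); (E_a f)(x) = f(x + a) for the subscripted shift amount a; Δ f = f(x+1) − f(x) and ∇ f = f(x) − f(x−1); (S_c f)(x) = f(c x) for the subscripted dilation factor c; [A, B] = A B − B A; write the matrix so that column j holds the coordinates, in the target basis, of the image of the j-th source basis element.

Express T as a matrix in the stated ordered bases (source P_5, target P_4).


the matrix is [[0, 0, 0, 0, 0, 0]; [0, 0, 0, 0, 0, 0]; [0, 0, 0, 0, 0, 0]; [0, 0, 0, 0, 0, 0]; [0, 0, 0, 0, 0, 0]] (rows listed top to bottom)

image of 1: 0
image of x: 0
image of x^2: 0
image of x^3: 0
image of x^4: 0
image of x^5: 0
each image's coordinates form column j of the matrix


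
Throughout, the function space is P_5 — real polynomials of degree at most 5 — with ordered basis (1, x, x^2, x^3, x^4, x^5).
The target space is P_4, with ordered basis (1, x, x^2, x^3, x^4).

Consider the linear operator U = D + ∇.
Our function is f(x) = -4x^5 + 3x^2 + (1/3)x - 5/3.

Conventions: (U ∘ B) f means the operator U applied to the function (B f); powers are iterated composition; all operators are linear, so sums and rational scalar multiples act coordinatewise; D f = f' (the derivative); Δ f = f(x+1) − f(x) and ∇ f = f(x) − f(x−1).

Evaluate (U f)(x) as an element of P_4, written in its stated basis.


the result is g(x) = -40x^4 + 40x^3 - 40x^2 + 32x - 19/3

D f = -20x^4 + 6x + 1/3
∇ f = -20x^4 + 40x^3 - 40x^2 + 26x - 20/3
(D + ∇) f = -40x^4 + 40x^3 - 40x^2 + 32x - 19/3


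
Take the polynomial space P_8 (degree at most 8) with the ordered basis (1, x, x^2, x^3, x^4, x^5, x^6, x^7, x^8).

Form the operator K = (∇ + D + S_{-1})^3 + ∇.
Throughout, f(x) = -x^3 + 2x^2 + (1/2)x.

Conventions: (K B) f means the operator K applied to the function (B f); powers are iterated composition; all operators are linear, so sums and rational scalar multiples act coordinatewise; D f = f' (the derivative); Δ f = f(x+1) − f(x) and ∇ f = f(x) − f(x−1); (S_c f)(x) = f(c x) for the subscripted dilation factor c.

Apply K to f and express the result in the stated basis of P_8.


∇ f = -3x^2 + 7x - 5/2
D f = -3x^2 + 4x + 1/2
S_{-1} f = x^3 + 2x^2 - (1/2)x
(∇ + D + S_{-1}) f = x^3 - 4x^2 + (21/2)x - 2
∇ (∇ + D + S_{-1}) f = 3x^2 - 11x + 31/2
D (∇ + D + S_{-1}) f = 3x^2 - 8x + 21/2
S_{-1} (∇ + D + S_{-1}) f = -x^3 - 4x^2 - (21/2)x - 2
(∇ + D + S_{-1}) (∇ + D + S_{-1}) f = -x^3 + 2x^2 - (59/2)x + 24
∇ (∇ + D + S_{-1}) (∇ + D + S_{-1}) f = -3x^2 + 7x - 65/2
D (∇ + D + S_{-1}) (∇ + D + S_{-1}) f = -3x^2 + 4x - 59/2
S_{-1} (∇ + D + S_{-1}) (∇ + D + S_{-1}) f = x^3 + 2x^2 + (59/2)x + 24
(∇ + D + S_{-1}) (∇ + D + S_{-1}) (∇ + D + S_{-1}) f = x^3 - 4x^2 + (81/2)x - 38
∇ f = -3x^2 + 7x - 5/2
((∇ + D + S_{-1})^3 + ∇) f = x^3 - 7x^2 + (95/2)x - 81/2

the result is g(x) = x^3 - 7x^2 + (95/2)x - 81/2


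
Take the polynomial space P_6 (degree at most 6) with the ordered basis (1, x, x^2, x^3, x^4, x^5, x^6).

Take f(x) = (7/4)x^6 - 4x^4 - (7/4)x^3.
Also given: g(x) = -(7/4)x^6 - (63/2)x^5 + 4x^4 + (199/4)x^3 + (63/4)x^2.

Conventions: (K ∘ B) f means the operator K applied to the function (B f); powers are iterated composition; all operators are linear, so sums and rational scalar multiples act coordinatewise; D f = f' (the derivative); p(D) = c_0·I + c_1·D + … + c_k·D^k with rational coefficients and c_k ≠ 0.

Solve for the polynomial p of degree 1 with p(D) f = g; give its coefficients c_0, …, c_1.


D^0 f = (7/4)x^6 - 4x^4 - (7/4)x^3
D^1 f = (21/2)x^5 - 16x^3 - (21/4)x^2
matching coefficients of g against c_0 f + c_1 Df + … from the top degree down determines the c_i
solution: c_0 = -1, c_1 = -3

p(D) = -I − 3·D, i.e. c_0 = -1, c_1 = -3


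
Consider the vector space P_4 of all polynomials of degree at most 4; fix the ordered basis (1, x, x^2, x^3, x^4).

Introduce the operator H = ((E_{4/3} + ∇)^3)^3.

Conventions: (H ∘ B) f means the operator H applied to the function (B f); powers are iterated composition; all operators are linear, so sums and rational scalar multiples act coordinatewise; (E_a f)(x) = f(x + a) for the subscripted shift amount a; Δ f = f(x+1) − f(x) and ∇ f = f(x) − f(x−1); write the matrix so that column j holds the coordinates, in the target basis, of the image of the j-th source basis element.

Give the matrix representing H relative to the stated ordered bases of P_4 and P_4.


the matrix is [[1, 21, 399, 6825, 314573/3]; [0, 1, 42, 1197, 27300]; [0, 0, 1, 63, 2394]; [0, 0, 0, 1, 84]; [0, 0, 0, 0, 1]] (rows listed top to bottom)

image of 1: 1
image of x: x + 21
image of x^2: x^2 + 42x + 399
image of x^3: x^3 + 63x^2 + 1197x + 6825
image of x^4: x^4 + 84x^3 + 2394x^2 + 27300x + 314573/3
each image's coordinates form column j of the matrix


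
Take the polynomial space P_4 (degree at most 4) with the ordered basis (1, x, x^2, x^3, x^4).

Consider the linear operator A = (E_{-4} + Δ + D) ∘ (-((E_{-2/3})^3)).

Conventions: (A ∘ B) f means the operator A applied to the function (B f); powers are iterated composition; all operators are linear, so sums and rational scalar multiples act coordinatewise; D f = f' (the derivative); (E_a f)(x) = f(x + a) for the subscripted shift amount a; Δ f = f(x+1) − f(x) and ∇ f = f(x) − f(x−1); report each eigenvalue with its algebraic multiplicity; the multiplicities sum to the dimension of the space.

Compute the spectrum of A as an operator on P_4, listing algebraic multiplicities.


λ = -1 (multiplicity 5)

image of 1: -1
image of x: -x + 4
image of x^2: -x^2 + 8x - 29
image of x^3: -x^3 + 12x^2 - 87x + 197
image of x^4: -x^4 + 16x^3 - 174x^2 + 788x - 1249
the matrix is upper triangular; its diagonal is (-1, -1, -1, -1, -1)
for a triangular matrix the eigenvalues are the diagonal entries, with algebraic multiplicity their repetition count


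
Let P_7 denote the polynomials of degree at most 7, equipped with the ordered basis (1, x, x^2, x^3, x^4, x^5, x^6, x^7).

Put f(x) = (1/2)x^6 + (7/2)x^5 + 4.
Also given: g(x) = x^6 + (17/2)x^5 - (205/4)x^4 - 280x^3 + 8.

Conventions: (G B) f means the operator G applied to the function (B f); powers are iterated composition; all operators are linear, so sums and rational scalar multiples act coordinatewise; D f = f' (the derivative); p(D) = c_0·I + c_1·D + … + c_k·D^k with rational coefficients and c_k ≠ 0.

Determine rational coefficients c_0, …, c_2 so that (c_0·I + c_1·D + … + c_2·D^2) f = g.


D^0 f = (1/2)x^6 + (7/2)x^5 + 4
D^1 f = 3x^5 + (35/2)x^4
D^2 f = 15x^4 + 70x^3
matching coefficients of g against c_0 f + c_1 Df + … from the top degree down determines the c_i
solution: c_0 = 2, c_1 = 1/2, c_2 = -4

p(D) = 2·I + (1/2)·D − 4·D^2, i.e. c_0 = 2, c_1 = 1/2, c_2 = -4


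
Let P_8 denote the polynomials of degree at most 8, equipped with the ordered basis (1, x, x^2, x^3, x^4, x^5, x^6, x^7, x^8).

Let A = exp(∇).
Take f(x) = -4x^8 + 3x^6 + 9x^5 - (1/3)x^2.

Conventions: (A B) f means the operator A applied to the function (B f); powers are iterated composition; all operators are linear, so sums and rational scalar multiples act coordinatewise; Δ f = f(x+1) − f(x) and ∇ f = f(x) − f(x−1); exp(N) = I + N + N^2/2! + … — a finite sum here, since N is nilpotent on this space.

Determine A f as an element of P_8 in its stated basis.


order-1 term: -32x^7 + 112x^6 - 206x^5 + 280x^4 - 254x^3 + 157x^2 - (179/3)x + 31/3
order-2 term: -112x^6 + 672x^5 - 1915x^4 + 3270x^3 - 3427x^2 + 2061x - 1651/3
order-3 term: -224x^5 + 1680x^4 - 5540x^3 + 9900x^2 - 9452x + 3819
order-4 term: -280x^4 + 2240x^3 - 7235x^2 + 11065x - 6699
order-5 term: -224x^3 + 1680x^2 - 4462x + 4164
order-6 term: -112x^2 + 672x - 1061
order-7 term: -32x + 112
order-8 term: -4
the series for exp(∇) f terminates at order 8
exp(∇) f = -4x^8 - 32x^7 + 3x^6 + 251x^5 - 235x^4 - 508x^3 + (2888/3)x^2 - (623/3)x - 209

g(x) = -4x^8 - 32x^7 + 3x^6 + 251x^5 - 235x^4 - 508x^3 + (2888/3)x^2 - (623/3)x - 209
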